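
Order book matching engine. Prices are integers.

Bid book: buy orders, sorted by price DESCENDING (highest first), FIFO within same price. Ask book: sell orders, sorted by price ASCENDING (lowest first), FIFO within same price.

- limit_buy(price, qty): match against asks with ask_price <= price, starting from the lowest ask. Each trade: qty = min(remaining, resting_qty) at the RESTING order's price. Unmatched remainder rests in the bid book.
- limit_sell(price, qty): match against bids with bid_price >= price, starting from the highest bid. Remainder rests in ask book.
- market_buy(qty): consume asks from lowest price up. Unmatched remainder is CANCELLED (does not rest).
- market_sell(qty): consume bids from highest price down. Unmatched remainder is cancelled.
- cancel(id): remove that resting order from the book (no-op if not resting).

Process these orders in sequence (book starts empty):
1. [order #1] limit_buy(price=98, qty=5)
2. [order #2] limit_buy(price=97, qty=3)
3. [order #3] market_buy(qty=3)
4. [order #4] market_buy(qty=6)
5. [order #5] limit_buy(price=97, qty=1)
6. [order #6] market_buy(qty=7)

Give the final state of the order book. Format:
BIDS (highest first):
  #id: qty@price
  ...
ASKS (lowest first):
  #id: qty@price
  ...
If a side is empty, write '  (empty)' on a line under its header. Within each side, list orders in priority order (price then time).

After op 1 [order #1] limit_buy(price=98, qty=5): fills=none; bids=[#1:5@98] asks=[-]
After op 2 [order #2] limit_buy(price=97, qty=3): fills=none; bids=[#1:5@98 #2:3@97] asks=[-]
After op 3 [order #3] market_buy(qty=3): fills=none; bids=[#1:5@98 #2:3@97] asks=[-]
After op 4 [order #4] market_buy(qty=6): fills=none; bids=[#1:5@98 #2:3@97] asks=[-]
After op 5 [order #5] limit_buy(price=97, qty=1): fills=none; bids=[#1:5@98 #2:3@97 #5:1@97] asks=[-]
After op 6 [order #6] market_buy(qty=7): fills=none; bids=[#1:5@98 #2:3@97 #5:1@97] asks=[-]

Answer: BIDS (highest first):
  #1: 5@98
  #2: 3@97
  #5: 1@97
ASKS (lowest first):
  (empty)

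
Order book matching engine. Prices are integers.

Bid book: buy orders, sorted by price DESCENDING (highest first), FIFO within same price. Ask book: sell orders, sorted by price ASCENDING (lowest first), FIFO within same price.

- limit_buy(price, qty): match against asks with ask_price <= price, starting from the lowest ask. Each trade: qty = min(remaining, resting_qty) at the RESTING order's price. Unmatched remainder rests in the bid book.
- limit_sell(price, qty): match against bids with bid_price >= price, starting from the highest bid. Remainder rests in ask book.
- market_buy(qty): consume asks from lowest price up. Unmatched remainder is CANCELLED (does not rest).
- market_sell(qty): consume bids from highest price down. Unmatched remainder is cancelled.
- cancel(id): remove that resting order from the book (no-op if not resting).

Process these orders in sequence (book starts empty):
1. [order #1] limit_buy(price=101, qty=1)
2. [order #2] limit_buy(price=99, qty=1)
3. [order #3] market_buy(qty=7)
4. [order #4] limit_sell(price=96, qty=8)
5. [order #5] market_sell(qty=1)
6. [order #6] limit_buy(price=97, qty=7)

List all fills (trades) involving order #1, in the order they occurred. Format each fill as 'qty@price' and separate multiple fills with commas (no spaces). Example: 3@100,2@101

Answer: 1@101

Derivation:
After op 1 [order #1] limit_buy(price=101, qty=1): fills=none; bids=[#1:1@101] asks=[-]
After op 2 [order #2] limit_buy(price=99, qty=1): fills=none; bids=[#1:1@101 #2:1@99] asks=[-]
After op 3 [order #3] market_buy(qty=7): fills=none; bids=[#1:1@101 #2:1@99] asks=[-]
After op 4 [order #4] limit_sell(price=96, qty=8): fills=#1x#4:1@101 #2x#4:1@99; bids=[-] asks=[#4:6@96]
After op 5 [order #5] market_sell(qty=1): fills=none; bids=[-] asks=[#4:6@96]
After op 6 [order #6] limit_buy(price=97, qty=7): fills=#6x#4:6@96; bids=[#6:1@97] asks=[-]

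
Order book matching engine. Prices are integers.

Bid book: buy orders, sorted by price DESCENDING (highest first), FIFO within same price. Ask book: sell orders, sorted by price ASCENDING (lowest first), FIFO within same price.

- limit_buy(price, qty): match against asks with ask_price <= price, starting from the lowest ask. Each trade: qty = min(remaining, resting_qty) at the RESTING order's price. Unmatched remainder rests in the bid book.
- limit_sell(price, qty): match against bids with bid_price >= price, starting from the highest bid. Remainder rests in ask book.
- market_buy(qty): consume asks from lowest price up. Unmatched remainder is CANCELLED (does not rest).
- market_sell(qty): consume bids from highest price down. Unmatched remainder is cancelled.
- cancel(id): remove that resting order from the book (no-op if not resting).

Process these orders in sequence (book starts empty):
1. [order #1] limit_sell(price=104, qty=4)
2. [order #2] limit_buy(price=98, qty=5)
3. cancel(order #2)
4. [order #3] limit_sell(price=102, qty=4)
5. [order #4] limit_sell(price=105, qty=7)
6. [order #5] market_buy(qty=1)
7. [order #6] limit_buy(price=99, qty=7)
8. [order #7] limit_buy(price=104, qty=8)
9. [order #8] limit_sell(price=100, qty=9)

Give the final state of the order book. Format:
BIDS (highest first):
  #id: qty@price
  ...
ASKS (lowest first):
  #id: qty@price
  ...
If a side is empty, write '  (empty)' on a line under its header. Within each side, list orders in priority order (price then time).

After op 1 [order #1] limit_sell(price=104, qty=4): fills=none; bids=[-] asks=[#1:4@104]
After op 2 [order #2] limit_buy(price=98, qty=5): fills=none; bids=[#2:5@98] asks=[#1:4@104]
After op 3 cancel(order #2): fills=none; bids=[-] asks=[#1:4@104]
After op 4 [order #3] limit_sell(price=102, qty=4): fills=none; bids=[-] asks=[#3:4@102 #1:4@104]
After op 5 [order #4] limit_sell(price=105, qty=7): fills=none; bids=[-] asks=[#3:4@102 #1:4@104 #4:7@105]
After op 6 [order #5] market_buy(qty=1): fills=#5x#3:1@102; bids=[-] asks=[#3:3@102 #1:4@104 #4:7@105]
After op 7 [order #6] limit_buy(price=99, qty=7): fills=none; bids=[#6:7@99] asks=[#3:3@102 #1:4@104 #4:7@105]
After op 8 [order #7] limit_buy(price=104, qty=8): fills=#7x#3:3@102 #7x#1:4@104; bids=[#7:1@104 #6:7@99] asks=[#4:7@105]
After op 9 [order #8] limit_sell(price=100, qty=9): fills=#7x#8:1@104; bids=[#6:7@99] asks=[#8:8@100 #4:7@105]

Answer: BIDS (highest first):
  #6: 7@99
ASKS (lowest first):
  #8: 8@100
  #4: 7@105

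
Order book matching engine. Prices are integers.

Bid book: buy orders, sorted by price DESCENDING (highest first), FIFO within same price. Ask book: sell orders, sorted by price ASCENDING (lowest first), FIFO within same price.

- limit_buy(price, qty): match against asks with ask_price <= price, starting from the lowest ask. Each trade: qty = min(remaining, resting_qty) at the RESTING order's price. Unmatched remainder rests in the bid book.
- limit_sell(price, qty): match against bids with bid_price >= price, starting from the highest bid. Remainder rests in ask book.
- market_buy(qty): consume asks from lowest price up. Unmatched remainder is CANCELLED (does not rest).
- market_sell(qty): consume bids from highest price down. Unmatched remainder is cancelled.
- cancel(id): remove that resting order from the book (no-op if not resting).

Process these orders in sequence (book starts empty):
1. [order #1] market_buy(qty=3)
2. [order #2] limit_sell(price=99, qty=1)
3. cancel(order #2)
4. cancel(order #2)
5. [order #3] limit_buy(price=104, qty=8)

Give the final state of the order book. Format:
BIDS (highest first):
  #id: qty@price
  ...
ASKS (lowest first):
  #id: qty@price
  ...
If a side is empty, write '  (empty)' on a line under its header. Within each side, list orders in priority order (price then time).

After op 1 [order #1] market_buy(qty=3): fills=none; bids=[-] asks=[-]
After op 2 [order #2] limit_sell(price=99, qty=1): fills=none; bids=[-] asks=[#2:1@99]
After op 3 cancel(order #2): fills=none; bids=[-] asks=[-]
After op 4 cancel(order #2): fills=none; bids=[-] asks=[-]
After op 5 [order #3] limit_buy(price=104, qty=8): fills=none; bids=[#3:8@104] asks=[-]

Answer: BIDS (highest first):
  #3: 8@104
ASKS (lowest first):
  (empty)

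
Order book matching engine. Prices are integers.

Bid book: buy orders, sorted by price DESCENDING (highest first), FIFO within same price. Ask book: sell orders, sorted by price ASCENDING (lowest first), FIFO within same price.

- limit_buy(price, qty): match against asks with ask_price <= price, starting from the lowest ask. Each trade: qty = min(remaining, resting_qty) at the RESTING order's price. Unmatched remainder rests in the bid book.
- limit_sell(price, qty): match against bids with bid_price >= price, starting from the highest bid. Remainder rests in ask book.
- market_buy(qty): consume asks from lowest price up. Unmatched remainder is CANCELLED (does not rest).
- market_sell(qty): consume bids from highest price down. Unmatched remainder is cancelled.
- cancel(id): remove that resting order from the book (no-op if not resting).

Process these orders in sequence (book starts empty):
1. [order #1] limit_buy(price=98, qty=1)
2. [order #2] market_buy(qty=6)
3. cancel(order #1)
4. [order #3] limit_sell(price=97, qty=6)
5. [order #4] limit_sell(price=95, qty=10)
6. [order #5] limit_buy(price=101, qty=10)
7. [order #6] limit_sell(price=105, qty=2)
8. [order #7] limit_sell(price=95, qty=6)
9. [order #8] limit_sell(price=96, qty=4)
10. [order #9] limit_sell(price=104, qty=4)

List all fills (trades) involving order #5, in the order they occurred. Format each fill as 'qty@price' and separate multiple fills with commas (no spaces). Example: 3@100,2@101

Answer: 10@95

Derivation:
After op 1 [order #1] limit_buy(price=98, qty=1): fills=none; bids=[#1:1@98] asks=[-]
After op 2 [order #2] market_buy(qty=6): fills=none; bids=[#1:1@98] asks=[-]
After op 3 cancel(order #1): fills=none; bids=[-] asks=[-]
After op 4 [order #3] limit_sell(price=97, qty=6): fills=none; bids=[-] asks=[#3:6@97]
After op 5 [order #4] limit_sell(price=95, qty=10): fills=none; bids=[-] asks=[#4:10@95 #3:6@97]
After op 6 [order #5] limit_buy(price=101, qty=10): fills=#5x#4:10@95; bids=[-] asks=[#3:6@97]
After op 7 [order #6] limit_sell(price=105, qty=2): fills=none; bids=[-] asks=[#3:6@97 #6:2@105]
After op 8 [order #7] limit_sell(price=95, qty=6): fills=none; bids=[-] asks=[#7:6@95 #3:6@97 #6:2@105]
After op 9 [order #8] limit_sell(price=96, qty=4): fills=none; bids=[-] asks=[#7:6@95 #8:4@96 #3:6@97 #6:2@105]
After op 10 [order #9] limit_sell(price=104, qty=4): fills=none; bids=[-] asks=[#7:6@95 #8:4@96 #3:6@97 #9:4@104 #6:2@105]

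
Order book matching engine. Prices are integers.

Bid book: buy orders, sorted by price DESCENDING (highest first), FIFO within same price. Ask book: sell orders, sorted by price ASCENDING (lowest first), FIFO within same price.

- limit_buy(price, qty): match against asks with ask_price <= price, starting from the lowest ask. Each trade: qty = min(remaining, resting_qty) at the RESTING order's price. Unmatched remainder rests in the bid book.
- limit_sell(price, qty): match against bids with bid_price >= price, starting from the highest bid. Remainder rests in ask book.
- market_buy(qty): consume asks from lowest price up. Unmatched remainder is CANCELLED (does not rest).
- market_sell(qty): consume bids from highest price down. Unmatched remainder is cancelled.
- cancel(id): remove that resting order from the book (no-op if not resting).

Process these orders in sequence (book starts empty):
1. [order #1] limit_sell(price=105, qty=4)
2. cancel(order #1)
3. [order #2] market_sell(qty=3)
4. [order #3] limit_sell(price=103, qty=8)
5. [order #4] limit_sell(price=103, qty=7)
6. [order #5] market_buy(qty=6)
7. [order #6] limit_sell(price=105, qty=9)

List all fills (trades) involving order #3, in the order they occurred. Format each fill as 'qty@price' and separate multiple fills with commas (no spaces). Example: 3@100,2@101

Answer: 6@103

Derivation:
After op 1 [order #1] limit_sell(price=105, qty=4): fills=none; bids=[-] asks=[#1:4@105]
After op 2 cancel(order #1): fills=none; bids=[-] asks=[-]
After op 3 [order #2] market_sell(qty=3): fills=none; bids=[-] asks=[-]
After op 4 [order #3] limit_sell(price=103, qty=8): fills=none; bids=[-] asks=[#3:8@103]
After op 5 [order #4] limit_sell(price=103, qty=7): fills=none; bids=[-] asks=[#3:8@103 #4:7@103]
After op 6 [order #5] market_buy(qty=6): fills=#5x#3:6@103; bids=[-] asks=[#3:2@103 #4:7@103]
After op 7 [order #6] limit_sell(price=105, qty=9): fills=none; bids=[-] asks=[#3:2@103 #4:7@103 #6:9@105]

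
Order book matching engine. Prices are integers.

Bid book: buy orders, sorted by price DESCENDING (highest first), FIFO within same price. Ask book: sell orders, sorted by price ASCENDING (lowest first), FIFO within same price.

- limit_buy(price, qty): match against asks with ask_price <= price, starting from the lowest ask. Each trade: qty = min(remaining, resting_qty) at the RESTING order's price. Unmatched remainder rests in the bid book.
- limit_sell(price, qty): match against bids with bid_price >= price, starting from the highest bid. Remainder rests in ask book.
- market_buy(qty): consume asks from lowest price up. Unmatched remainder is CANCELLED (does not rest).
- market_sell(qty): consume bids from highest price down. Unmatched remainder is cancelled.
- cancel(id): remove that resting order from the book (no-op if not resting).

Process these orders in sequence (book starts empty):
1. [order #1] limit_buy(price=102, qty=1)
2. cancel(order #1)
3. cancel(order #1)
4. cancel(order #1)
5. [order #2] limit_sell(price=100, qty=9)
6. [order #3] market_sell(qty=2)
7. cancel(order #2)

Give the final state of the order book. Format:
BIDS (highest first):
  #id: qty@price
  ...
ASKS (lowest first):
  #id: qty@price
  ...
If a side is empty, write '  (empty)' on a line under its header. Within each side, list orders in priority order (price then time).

Answer: BIDS (highest first):
  (empty)
ASKS (lowest first):
  (empty)

Derivation:
After op 1 [order #1] limit_buy(price=102, qty=1): fills=none; bids=[#1:1@102] asks=[-]
After op 2 cancel(order #1): fills=none; bids=[-] asks=[-]
After op 3 cancel(order #1): fills=none; bids=[-] asks=[-]
After op 4 cancel(order #1): fills=none; bids=[-] asks=[-]
After op 5 [order #2] limit_sell(price=100, qty=9): fills=none; bids=[-] asks=[#2:9@100]
After op 6 [order #3] market_sell(qty=2): fills=none; bids=[-] asks=[#2:9@100]
After op 7 cancel(order #2): fills=none; bids=[-] asks=[-]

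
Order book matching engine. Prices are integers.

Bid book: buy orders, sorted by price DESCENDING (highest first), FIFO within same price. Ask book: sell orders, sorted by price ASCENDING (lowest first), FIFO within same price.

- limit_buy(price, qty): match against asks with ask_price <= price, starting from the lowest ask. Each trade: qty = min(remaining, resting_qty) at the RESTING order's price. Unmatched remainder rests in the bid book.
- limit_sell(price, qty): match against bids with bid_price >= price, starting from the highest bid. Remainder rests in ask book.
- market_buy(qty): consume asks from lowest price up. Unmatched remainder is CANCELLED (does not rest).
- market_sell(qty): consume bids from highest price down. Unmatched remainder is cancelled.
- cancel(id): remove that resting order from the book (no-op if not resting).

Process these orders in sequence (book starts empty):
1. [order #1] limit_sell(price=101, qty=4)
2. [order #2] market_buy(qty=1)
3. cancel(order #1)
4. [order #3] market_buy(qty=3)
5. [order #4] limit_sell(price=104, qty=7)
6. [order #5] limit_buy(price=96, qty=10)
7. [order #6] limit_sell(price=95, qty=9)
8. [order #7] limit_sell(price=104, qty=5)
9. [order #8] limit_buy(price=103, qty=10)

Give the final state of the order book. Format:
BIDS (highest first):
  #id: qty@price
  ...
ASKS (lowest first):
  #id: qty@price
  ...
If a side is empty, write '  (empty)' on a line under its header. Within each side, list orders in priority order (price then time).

Answer: BIDS (highest first):
  #8: 10@103
  #5: 1@96
ASKS (lowest first):
  #4: 7@104
  #7: 5@104

Derivation:
After op 1 [order #1] limit_sell(price=101, qty=4): fills=none; bids=[-] asks=[#1:4@101]
After op 2 [order #2] market_buy(qty=1): fills=#2x#1:1@101; bids=[-] asks=[#1:3@101]
After op 3 cancel(order #1): fills=none; bids=[-] asks=[-]
After op 4 [order #3] market_buy(qty=3): fills=none; bids=[-] asks=[-]
After op 5 [order #4] limit_sell(price=104, qty=7): fills=none; bids=[-] asks=[#4:7@104]
After op 6 [order #5] limit_buy(price=96, qty=10): fills=none; bids=[#5:10@96] asks=[#4:7@104]
After op 7 [order #6] limit_sell(price=95, qty=9): fills=#5x#6:9@96; bids=[#5:1@96] asks=[#4:7@104]
After op 8 [order #7] limit_sell(price=104, qty=5): fills=none; bids=[#5:1@96] asks=[#4:7@104 #7:5@104]
After op 9 [order #8] limit_buy(price=103, qty=10): fills=none; bids=[#8:10@103 #5:1@96] asks=[#4:7@104 #7:5@104]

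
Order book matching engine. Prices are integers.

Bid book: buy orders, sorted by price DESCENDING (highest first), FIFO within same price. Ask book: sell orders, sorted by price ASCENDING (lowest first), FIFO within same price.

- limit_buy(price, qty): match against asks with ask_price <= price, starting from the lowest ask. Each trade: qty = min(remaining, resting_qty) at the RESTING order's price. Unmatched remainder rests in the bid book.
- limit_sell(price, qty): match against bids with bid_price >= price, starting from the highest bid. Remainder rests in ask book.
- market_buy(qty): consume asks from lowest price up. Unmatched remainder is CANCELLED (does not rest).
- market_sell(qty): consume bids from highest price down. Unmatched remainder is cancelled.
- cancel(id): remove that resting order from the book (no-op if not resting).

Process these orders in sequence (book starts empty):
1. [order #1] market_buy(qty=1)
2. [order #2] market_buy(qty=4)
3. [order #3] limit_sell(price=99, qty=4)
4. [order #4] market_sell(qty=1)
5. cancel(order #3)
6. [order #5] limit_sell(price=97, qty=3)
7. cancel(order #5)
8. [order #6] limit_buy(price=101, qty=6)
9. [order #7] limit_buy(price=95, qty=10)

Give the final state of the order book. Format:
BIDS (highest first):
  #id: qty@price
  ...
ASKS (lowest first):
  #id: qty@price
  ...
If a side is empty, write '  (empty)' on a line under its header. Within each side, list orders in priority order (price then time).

After op 1 [order #1] market_buy(qty=1): fills=none; bids=[-] asks=[-]
After op 2 [order #2] market_buy(qty=4): fills=none; bids=[-] asks=[-]
After op 3 [order #3] limit_sell(price=99, qty=4): fills=none; bids=[-] asks=[#3:4@99]
After op 4 [order #4] market_sell(qty=1): fills=none; bids=[-] asks=[#3:4@99]
After op 5 cancel(order #3): fills=none; bids=[-] asks=[-]
After op 6 [order #5] limit_sell(price=97, qty=3): fills=none; bids=[-] asks=[#5:3@97]
After op 7 cancel(order #5): fills=none; bids=[-] asks=[-]
After op 8 [order #6] limit_buy(price=101, qty=6): fills=none; bids=[#6:6@101] asks=[-]
After op 9 [order #7] limit_buy(price=95, qty=10): fills=none; bids=[#6:6@101 #7:10@95] asks=[-]

Answer: BIDS (highest first):
  #6: 6@101
  #7: 10@95
ASKS (lowest first):
  (empty)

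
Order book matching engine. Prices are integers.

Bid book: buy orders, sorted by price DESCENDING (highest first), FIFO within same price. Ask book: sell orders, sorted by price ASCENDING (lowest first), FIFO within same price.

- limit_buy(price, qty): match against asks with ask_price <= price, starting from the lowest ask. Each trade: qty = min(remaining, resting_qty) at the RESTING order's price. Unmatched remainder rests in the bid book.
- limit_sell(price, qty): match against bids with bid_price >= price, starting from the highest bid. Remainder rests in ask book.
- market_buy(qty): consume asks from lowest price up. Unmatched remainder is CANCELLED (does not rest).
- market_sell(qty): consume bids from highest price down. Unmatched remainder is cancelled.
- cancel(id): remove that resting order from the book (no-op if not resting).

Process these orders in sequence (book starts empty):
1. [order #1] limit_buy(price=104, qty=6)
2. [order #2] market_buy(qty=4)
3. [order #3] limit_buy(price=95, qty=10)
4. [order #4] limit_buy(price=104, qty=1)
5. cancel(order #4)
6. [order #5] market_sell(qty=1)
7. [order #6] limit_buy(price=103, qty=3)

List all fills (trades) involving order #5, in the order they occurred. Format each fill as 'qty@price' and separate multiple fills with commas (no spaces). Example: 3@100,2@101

After op 1 [order #1] limit_buy(price=104, qty=6): fills=none; bids=[#1:6@104] asks=[-]
After op 2 [order #2] market_buy(qty=4): fills=none; bids=[#1:6@104] asks=[-]
After op 3 [order #3] limit_buy(price=95, qty=10): fills=none; bids=[#1:6@104 #3:10@95] asks=[-]
After op 4 [order #4] limit_buy(price=104, qty=1): fills=none; bids=[#1:6@104 #4:1@104 #3:10@95] asks=[-]
After op 5 cancel(order #4): fills=none; bids=[#1:6@104 #3:10@95] asks=[-]
After op 6 [order #5] market_sell(qty=1): fills=#1x#5:1@104; bids=[#1:5@104 #3:10@95] asks=[-]
After op 7 [order #6] limit_buy(price=103, qty=3): fills=none; bids=[#1:5@104 #6:3@103 #3:10@95] asks=[-]

Answer: 1@104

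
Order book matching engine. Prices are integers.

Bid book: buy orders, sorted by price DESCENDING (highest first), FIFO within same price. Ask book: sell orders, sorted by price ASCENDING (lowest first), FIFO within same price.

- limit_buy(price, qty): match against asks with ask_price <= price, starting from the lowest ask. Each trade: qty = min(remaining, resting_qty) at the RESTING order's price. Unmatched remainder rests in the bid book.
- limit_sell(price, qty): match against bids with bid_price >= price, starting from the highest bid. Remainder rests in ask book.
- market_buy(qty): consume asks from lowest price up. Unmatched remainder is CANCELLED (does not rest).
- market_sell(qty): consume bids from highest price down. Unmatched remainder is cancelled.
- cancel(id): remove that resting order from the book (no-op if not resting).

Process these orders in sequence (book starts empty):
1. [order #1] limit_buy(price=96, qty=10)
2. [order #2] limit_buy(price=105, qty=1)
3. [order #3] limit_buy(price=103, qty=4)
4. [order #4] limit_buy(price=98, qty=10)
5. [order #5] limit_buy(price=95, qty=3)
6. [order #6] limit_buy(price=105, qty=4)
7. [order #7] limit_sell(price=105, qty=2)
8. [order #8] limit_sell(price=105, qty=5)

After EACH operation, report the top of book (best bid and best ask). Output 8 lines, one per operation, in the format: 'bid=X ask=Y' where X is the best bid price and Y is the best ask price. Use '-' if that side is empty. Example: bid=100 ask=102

After op 1 [order #1] limit_buy(price=96, qty=10): fills=none; bids=[#1:10@96] asks=[-]
After op 2 [order #2] limit_buy(price=105, qty=1): fills=none; bids=[#2:1@105 #1:10@96] asks=[-]
After op 3 [order #3] limit_buy(price=103, qty=4): fills=none; bids=[#2:1@105 #3:4@103 #1:10@96] asks=[-]
After op 4 [order #4] limit_buy(price=98, qty=10): fills=none; bids=[#2:1@105 #3:4@103 #4:10@98 #1:10@96] asks=[-]
After op 5 [order #5] limit_buy(price=95, qty=3): fills=none; bids=[#2:1@105 #3:4@103 #4:10@98 #1:10@96 #5:3@95] asks=[-]
After op 6 [order #6] limit_buy(price=105, qty=4): fills=none; bids=[#2:1@105 #6:4@105 #3:4@103 #4:10@98 #1:10@96 #5:3@95] asks=[-]
After op 7 [order #7] limit_sell(price=105, qty=2): fills=#2x#7:1@105 #6x#7:1@105; bids=[#6:3@105 #3:4@103 #4:10@98 #1:10@96 #5:3@95] asks=[-]
After op 8 [order #8] limit_sell(price=105, qty=5): fills=#6x#8:3@105; bids=[#3:4@103 #4:10@98 #1:10@96 #5:3@95] asks=[#8:2@105]

Answer: bid=96 ask=-
bid=105 ask=-
bid=105 ask=-
bid=105 ask=-
bid=105 ask=-
bid=105 ask=-
bid=105 ask=-
bid=103 ask=105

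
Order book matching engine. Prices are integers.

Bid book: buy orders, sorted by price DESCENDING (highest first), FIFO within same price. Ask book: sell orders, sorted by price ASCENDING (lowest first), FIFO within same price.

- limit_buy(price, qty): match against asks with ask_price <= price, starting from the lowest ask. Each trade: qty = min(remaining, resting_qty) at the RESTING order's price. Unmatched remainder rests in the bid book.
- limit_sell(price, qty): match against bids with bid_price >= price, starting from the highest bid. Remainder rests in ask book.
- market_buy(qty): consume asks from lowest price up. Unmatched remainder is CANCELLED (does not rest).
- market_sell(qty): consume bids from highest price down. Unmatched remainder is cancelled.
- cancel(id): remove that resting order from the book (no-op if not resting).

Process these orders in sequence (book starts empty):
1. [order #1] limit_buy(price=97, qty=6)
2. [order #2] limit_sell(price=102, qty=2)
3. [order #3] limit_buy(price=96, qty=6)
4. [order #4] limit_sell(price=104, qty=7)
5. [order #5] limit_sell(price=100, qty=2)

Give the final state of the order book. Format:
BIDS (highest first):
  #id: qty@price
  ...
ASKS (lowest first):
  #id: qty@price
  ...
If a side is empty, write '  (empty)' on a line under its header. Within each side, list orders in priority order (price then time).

Answer: BIDS (highest first):
  #1: 6@97
  #3: 6@96
ASKS (lowest first):
  #5: 2@100
  #2: 2@102
  #4: 7@104

Derivation:
After op 1 [order #1] limit_buy(price=97, qty=6): fills=none; bids=[#1:6@97] asks=[-]
After op 2 [order #2] limit_sell(price=102, qty=2): fills=none; bids=[#1:6@97] asks=[#2:2@102]
After op 3 [order #3] limit_buy(price=96, qty=6): fills=none; bids=[#1:6@97 #3:6@96] asks=[#2:2@102]
After op 4 [order #4] limit_sell(price=104, qty=7): fills=none; bids=[#1:6@97 #3:6@96] asks=[#2:2@102 #4:7@104]
After op 5 [order #5] limit_sell(price=100, qty=2): fills=none; bids=[#1:6@97 #3:6@96] asks=[#5:2@100 #2:2@102 #4:7@104]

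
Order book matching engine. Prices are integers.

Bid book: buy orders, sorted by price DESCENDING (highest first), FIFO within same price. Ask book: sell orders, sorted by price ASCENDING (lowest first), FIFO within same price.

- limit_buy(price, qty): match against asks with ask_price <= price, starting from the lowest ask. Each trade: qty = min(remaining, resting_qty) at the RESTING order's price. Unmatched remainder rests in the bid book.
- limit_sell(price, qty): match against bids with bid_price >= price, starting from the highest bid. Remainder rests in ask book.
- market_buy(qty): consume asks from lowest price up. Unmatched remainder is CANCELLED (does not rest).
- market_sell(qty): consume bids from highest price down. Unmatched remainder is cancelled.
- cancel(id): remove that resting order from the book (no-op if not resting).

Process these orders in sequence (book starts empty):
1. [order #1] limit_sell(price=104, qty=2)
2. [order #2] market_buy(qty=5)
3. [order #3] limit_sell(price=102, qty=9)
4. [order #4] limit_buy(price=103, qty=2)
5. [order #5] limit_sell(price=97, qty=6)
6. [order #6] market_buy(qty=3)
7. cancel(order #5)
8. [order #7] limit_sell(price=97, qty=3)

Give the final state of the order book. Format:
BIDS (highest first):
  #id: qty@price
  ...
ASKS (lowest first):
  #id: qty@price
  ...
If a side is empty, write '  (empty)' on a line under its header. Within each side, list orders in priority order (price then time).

After op 1 [order #1] limit_sell(price=104, qty=2): fills=none; bids=[-] asks=[#1:2@104]
After op 2 [order #2] market_buy(qty=5): fills=#2x#1:2@104; bids=[-] asks=[-]
After op 3 [order #3] limit_sell(price=102, qty=9): fills=none; bids=[-] asks=[#3:9@102]
After op 4 [order #4] limit_buy(price=103, qty=2): fills=#4x#3:2@102; bids=[-] asks=[#3:7@102]
After op 5 [order #5] limit_sell(price=97, qty=6): fills=none; bids=[-] asks=[#5:6@97 #3:7@102]
After op 6 [order #6] market_buy(qty=3): fills=#6x#5:3@97; bids=[-] asks=[#5:3@97 #3:7@102]
After op 7 cancel(order #5): fills=none; bids=[-] asks=[#3:7@102]
After op 8 [order #7] limit_sell(price=97, qty=3): fills=none; bids=[-] asks=[#7:3@97 #3:7@102]

Answer: BIDS (highest first):
  (empty)
ASKS (lowest first):
  #7: 3@97
  #3: 7@102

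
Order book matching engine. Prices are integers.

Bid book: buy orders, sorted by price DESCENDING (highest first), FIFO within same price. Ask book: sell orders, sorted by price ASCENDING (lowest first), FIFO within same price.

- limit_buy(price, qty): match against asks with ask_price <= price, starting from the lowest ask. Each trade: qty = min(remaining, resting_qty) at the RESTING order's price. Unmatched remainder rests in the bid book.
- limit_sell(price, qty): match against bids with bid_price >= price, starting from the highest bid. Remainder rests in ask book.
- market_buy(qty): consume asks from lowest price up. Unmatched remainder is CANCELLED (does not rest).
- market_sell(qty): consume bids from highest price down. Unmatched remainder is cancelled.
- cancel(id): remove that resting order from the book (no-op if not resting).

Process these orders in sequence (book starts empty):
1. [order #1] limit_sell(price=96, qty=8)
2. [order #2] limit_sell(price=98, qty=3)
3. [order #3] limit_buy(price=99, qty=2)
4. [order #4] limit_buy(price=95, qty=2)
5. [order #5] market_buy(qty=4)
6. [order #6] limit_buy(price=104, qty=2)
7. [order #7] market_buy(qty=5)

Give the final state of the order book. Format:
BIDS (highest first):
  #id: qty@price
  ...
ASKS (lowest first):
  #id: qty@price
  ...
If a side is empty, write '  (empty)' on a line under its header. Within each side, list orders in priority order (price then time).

Answer: BIDS (highest first):
  #4: 2@95
ASKS (lowest first):
  (empty)

Derivation:
After op 1 [order #1] limit_sell(price=96, qty=8): fills=none; bids=[-] asks=[#1:8@96]
After op 2 [order #2] limit_sell(price=98, qty=3): fills=none; bids=[-] asks=[#1:8@96 #2:3@98]
After op 3 [order #3] limit_buy(price=99, qty=2): fills=#3x#1:2@96; bids=[-] asks=[#1:6@96 #2:3@98]
After op 4 [order #4] limit_buy(price=95, qty=2): fills=none; bids=[#4:2@95] asks=[#1:6@96 #2:3@98]
After op 5 [order #5] market_buy(qty=4): fills=#5x#1:4@96; bids=[#4:2@95] asks=[#1:2@96 #2:3@98]
After op 6 [order #6] limit_buy(price=104, qty=2): fills=#6x#1:2@96; bids=[#4:2@95] asks=[#2:3@98]
After op 7 [order #7] market_buy(qty=5): fills=#7x#2:3@98; bids=[#4:2@95] asks=[-]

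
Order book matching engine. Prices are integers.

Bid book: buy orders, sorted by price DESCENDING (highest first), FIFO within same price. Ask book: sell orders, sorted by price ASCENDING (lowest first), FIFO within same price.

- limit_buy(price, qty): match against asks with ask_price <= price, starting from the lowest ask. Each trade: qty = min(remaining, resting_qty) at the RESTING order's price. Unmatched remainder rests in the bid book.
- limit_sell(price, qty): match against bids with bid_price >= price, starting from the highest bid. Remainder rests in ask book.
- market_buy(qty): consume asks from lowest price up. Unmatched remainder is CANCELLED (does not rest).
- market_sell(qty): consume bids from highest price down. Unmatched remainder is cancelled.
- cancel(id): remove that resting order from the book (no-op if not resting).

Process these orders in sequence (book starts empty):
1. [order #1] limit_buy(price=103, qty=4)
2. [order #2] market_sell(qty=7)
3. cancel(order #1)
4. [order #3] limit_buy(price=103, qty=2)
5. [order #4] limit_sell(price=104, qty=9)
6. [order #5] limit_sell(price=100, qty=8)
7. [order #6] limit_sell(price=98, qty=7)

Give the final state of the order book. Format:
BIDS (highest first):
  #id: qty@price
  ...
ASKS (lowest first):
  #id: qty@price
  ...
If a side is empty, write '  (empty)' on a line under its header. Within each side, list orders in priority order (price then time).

After op 1 [order #1] limit_buy(price=103, qty=4): fills=none; bids=[#1:4@103] asks=[-]
After op 2 [order #2] market_sell(qty=7): fills=#1x#2:4@103; bids=[-] asks=[-]
After op 3 cancel(order #1): fills=none; bids=[-] asks=[-]
After op 4 [order #3] limit_buy(price=103, qty=2): fills=none; bids=[#3:2@103] asks=[-]
After op 5 [order #4] limit_sell(price=104, qty=9): fills=none; bids=[#3:2@103] asks=[#4:9@104]
After op 6 [order #5] limit_sell(price=100, qty=8): fills=#3x#5:2@103; bids=[-] asks=[#5:6@100 #4:9@104]
After op 7 [order #6] limit_sell(price=98, qty=7): fills=none; bids=[-] asks=[#6:7@98 #5:6@100 #4:9@104]

Answer: BIDS (highest first):
  (empty)
ASKS (lowest first):
  #6: 7@98
  #5: 6@100
  #4: 9@104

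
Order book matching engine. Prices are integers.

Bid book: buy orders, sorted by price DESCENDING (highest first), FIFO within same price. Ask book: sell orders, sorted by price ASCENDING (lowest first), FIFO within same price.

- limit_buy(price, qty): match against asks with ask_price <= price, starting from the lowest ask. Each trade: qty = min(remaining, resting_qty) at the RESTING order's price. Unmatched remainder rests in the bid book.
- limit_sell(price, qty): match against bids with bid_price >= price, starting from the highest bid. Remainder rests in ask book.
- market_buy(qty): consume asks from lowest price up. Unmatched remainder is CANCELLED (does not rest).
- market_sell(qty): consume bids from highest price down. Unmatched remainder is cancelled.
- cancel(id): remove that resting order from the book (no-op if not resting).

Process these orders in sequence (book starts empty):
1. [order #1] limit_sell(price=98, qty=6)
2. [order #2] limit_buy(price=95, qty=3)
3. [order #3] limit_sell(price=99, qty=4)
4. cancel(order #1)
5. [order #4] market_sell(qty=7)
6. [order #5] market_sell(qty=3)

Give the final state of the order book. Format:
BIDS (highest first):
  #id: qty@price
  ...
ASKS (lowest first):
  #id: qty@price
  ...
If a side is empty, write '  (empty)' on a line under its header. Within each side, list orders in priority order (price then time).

After op 1 [order #1] limit_sell(price=98, qty=6): fills=none; bids=[-] asks=[#1:6@98]
After op 2 [order #2] limit_buy(price=95, qty=3): fills=none; bids=[#2:3@95] asks=[#1:6@98]
After op 3 [order #3] limit_sell(price=99, qty=4): fills=none; bids=[#2:3@95] asks=[#1:6@98 #3:4@99]
After op 4 cancel(order #1): fills=none; bids=[#2:3@95] asks=[#3:4@99]
After op 5 [order #4] market_sell(qty=7): fills=#2x#4:3@95; bids=[-] asks=[#3:4@99]
After op 6 [order #5] market_sell(qty=3): fills=none; bids=[-] asks=[#3:4@99]

Answer: BIDS (highest first):
  (empty)
ASKS (lowest first):
  #3: 4@99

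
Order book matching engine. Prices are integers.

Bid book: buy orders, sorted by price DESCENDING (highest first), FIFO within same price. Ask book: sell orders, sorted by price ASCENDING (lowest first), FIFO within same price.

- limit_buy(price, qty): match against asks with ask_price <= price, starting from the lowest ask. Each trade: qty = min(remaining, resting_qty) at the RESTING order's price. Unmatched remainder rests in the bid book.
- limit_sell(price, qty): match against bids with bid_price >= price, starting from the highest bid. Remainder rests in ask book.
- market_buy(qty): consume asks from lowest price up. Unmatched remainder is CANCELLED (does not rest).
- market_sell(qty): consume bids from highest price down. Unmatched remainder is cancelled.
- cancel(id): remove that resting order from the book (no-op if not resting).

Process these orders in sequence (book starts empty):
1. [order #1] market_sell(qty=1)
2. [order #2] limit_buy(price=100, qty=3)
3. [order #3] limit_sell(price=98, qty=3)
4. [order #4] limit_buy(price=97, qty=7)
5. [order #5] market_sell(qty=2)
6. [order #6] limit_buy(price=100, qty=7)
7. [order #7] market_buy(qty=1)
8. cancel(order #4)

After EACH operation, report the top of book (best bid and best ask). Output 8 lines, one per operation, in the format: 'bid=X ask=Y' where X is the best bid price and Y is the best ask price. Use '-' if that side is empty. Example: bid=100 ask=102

Answer: bid=- ask=-
bid=100 ask=-
bid=- ask=-
bid=97 ask=-
bid=97 ask=-
bid=100 ask=-
bid=100 ask=-
bid=100 ask=-

Derivation:
After op 1 [order #1] market_sell(qty=1): fills=none; bids=[-] asks=[-]
After op 2 [order #2] limit_buy(price=100, qty=3): fills=none; bids=[#2:3@100] asks=[-]
After op 3 [order #3] limit_sell(price=98, qty=3): fills=#2x#3:3@100; bids=[-] asks=[-]
After op 4 [order #4] limit_buy(price=97, qty=7): fills=none; bids=[#4:7@97] asks=[-]
After op 5 [order #5] market_sell(qty=2): fills=#4x#5:2@97; bids=[#4:5@97] asks=[-]
After op 6 [order #6] limit_buy(price=100, qty=7): fills=none; bids=[#6:7@100 #4:5@97] asks=[-]
After op 7 [order #7] market_buy(qty=1): fills=none; bids=[#6:7@100 #4:5@97] asks=[-]
After op 8 cancel(order #4): fills=none; bids=[#6:7@100] asks=[-]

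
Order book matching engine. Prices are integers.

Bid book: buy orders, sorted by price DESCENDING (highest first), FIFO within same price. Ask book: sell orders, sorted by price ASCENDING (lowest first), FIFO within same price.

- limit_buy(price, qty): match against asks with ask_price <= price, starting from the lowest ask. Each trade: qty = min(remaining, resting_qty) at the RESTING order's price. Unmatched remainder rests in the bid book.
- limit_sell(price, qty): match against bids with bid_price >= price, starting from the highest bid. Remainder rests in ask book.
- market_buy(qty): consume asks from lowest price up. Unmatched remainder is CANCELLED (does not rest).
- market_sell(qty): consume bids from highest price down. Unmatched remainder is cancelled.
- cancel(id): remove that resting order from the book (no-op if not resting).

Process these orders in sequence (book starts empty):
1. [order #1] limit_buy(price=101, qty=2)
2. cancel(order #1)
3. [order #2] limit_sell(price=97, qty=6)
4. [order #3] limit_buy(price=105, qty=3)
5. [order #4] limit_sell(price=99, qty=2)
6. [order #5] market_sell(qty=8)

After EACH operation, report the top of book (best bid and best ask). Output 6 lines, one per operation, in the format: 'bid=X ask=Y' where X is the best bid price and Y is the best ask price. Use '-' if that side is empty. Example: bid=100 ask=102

Answer: bid=101 ask=-
bid=- ask=-
bid=- ask=97
bid=- ask=97
bid=- ask=97
bid=- ask=97

Derivation:
After op 1 [order #1] limit_buy(price=101, qty=2): fills=none; bids=[#1:2@101] asks=[-]
After op 2 cancel(order #1): fills=none; bids=[-] asks=[-]
After op 3 [order #2] limit_sell(price=97, qty=6): fills=none; bids=[-] asks=[#2:6@97]
After op 4 [order #3] limit_buy(price=105, qty=3): fills=#3x#2:3@97; bids=[-] asks=[#2:3@97]
After op 5 [order #4] limit_sell(price=99, qty=2): fills=none; bids=[-] asks=[#2:3@97 #4:2@99]
After op 6 [order #5] market_sell(qty=8): fills=none; bids=[-] asks=[#2:3@97 #4:2@99]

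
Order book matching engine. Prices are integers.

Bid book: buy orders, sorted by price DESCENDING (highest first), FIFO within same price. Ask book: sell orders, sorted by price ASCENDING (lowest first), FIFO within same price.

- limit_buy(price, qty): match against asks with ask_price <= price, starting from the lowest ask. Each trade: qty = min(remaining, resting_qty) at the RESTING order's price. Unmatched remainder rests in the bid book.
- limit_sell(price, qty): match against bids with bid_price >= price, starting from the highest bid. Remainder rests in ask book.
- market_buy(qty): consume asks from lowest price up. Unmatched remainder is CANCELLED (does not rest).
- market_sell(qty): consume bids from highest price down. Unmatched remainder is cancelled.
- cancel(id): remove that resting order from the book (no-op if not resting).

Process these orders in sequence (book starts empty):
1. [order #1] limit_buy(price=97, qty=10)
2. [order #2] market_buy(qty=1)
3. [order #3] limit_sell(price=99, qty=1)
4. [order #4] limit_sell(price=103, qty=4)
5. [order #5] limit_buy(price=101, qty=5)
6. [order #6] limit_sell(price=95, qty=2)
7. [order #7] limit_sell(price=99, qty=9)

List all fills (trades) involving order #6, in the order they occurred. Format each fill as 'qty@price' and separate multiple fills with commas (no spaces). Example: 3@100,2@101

After op 1 [order #1] limit_buy(price=97, qty=10): fills=none; bids=[#1:10@97] asks=[-]
After op 2 [order #2] market_buy(qty=1): fills=none; bids=[#1:10@97] asks=[-]
After op 3 [order #3] limit_sell(price=99, qty=1): fills=none; bids=[#1:10@97] asks=[#3:1@99]
After op 4 [order #4] limit_sell(price=103, qty=4): fills=none; bids=[#1:10@97] asks=[#3:1@99 #4:4@103]
After op 5 [order #5] limit_buy(price=101, qty=5): fills=#5x#3:1@99; bids=[#5:4@101 #1:10@97] asks=[#4:4@103]
After op 6 [order #6] limit_sell(price=95, qty=2): fills=#5x#6:2@101; bids=[#5:2@101 #1:10@97] asks=[#4:4@103]
After op 7 [order #7] limit_sell(price=99, qty=9): fills=#5x#7:2@101; bids=[#1:10@97] asks=[#7:7@99 #4:4@103]

Answer: 2@101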